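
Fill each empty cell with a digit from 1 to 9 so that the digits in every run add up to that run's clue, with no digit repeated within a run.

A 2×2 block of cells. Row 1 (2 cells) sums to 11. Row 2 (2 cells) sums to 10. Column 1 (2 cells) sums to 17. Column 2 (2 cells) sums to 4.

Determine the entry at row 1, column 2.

17 in 2 cells must be {8,9}; 4 in 2 cells must be {1,3}.
The 11 across and the 4 down share only 3, so (1,2) = 3.
(2,2) = 4 − 3 = 1 completes the 4 down.
(1,1) = 11 − 3 = 8 completes the 11 across.
(2,1) = 10 − 1 = 9 completes the 10 across.

3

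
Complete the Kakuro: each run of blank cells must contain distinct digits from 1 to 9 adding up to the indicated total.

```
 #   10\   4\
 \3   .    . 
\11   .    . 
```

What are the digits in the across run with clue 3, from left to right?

2 1

3 in 2 cells must be {1,2}; 4 in 2 cells must be {1,3}.
The 3 across and the 4 down share only 1, so R1C2 = 1.
R2C2 = 4 − 1 = 3 completes the 4 down.
R1C1 = 3 − 1 = 2 completes the 3 across.
R2C1 = 11 − 3 = 8 completes the 11 across.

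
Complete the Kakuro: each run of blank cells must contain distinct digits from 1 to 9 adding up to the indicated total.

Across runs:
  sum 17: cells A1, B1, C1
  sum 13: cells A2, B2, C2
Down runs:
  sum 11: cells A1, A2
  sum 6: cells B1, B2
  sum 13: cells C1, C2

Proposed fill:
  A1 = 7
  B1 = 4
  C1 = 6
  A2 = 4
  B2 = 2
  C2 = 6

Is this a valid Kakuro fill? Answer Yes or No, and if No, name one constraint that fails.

No — the across run A2–C2 sums to 12, not 13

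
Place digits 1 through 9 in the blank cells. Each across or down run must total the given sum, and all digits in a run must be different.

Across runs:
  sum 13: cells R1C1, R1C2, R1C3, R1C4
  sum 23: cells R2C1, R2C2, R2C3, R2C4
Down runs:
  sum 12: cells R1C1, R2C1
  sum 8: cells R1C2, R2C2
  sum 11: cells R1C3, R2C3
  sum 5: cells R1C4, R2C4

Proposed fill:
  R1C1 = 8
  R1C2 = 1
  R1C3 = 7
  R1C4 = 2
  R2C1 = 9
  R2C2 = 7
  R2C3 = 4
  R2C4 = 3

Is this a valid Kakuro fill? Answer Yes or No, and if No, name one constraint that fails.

No — the across run R1C1–R1C4 sums to 18, not 13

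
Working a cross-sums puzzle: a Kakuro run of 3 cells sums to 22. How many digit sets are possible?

2

3 distinct digits from 1–9 sum between 6 and 24.
Enumerating: {5,8,9}, {6,7,9}.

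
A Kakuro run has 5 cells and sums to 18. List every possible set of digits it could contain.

{1,2,3,4,8}; {1,2,3,5,7}; {1,2,4,5,6}

5 distinct digits from 1–9 sum between 15 and 35.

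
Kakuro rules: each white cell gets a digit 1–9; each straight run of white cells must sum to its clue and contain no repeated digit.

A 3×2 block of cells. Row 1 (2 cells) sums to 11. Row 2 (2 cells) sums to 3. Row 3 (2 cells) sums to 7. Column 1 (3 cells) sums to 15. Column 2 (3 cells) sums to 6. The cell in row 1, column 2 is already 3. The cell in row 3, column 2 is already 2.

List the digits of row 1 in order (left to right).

3 in 2 cells must be {1,2}; 6 in 3 cells must be {1,2,3}.
(1,1) = 11 − 3 = 8 completes the 11 across.
(2,2) = 6 − 5 = 1 completes the 6 down.
(3,1) = 7 − 2 = 5 completes the 7 across.
(2,1) = 3 − 1 = 2 completes the 3 across.

8 3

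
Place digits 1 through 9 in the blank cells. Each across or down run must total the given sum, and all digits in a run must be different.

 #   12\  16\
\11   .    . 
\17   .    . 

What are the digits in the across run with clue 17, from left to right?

8 9

17 in 2 cells must be {8,9}; 16 in 2 cells must be {7,9}.
The 17 across and the 16 down share only 9, so R2C2 = 9.
R1C2 = 16 − 9 = 7 completes the 16 down.
R2C1 = 17 − 9 = 8 completes the 17 across.
R1C1 = 11 − 7 = 4 completes the 11 across.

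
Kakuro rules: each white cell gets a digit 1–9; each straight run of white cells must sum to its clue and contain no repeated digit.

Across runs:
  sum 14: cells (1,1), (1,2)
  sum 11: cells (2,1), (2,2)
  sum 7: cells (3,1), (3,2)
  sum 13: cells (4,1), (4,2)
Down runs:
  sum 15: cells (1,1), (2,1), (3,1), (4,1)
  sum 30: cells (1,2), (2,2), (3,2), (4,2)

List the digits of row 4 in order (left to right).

6 7

30 in 4 cells must be {6,7,8,9}.
Only 6 fits (3,2) under both its across sum 7 and down sum 30.
(3,1) = 7 − 6 = 1 completes the 7 across.
Nothing is forced directly, so branch on (1,2), whose candidates are 8 or 9. If (1,2) = 8: that forces (1,1) = 6, (4,1) = 5, after which (4,2) would have to be in {8} for the 13 across but in {7,9} for the 30 down — contradiction. So (1,2) = 9.
(1,1) = 14 − 9 = 5 completes the 14 across.
No cell is forced outright now. (2,2) can only be 7 or 8 (the digits allowed by both its 11 across and its 30 down). If (2,2) = 7: then (2,1) would have to be in {4} for the 11 across but in {2,3,6,7} for the 15 down — contradiction. So (2,2) = 8.
(2,1) = 11 − 8 = 3 completes the 11 across.
(4,1) = 15 − 9 = 6 completes the 15 down.
(4,2) = 13 − 6 = 7 completes the 13 across.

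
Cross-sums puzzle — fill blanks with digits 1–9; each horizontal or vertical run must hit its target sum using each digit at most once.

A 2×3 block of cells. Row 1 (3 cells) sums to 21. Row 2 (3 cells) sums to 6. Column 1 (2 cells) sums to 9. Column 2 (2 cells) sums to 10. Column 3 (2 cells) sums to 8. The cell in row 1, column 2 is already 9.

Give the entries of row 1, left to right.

7 9 5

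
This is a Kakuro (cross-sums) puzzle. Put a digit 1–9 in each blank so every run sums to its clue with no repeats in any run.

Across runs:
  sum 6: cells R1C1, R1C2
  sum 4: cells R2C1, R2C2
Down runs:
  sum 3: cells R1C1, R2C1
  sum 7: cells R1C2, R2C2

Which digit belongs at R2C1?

4 in 2 cells must be {1,3}; 3 in 2 cells must be {1,2}.
The 4 across and the 3 down share only 1, so R2C1 = 1.
R2C2 = 4 − 1 = 3 completes the 4 across.
R1C1 = 3 − 1 = 2 completes the 3 down.
R1C2 = 6 − 2 = 4 completes the 6 across.

1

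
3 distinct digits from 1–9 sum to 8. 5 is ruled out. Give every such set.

{1,3,4}

3 distinct digits from 1–9 sum between 6 and 24.
Dropping sets that contain 5.
Only one set works: {1,3,4}.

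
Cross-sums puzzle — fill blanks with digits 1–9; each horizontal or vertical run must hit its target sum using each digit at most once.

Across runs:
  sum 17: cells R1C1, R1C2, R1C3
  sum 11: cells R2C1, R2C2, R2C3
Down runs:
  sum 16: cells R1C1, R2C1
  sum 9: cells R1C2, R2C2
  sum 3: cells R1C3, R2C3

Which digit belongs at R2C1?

7

16 in 2 cells must be {7,9}; 3 in 2 cells must be {1,2}.
The 11 across and the 16 down share only 7, so R2C1 = 7.
Given what's placed, R2C3 must be 1 to fit the 11 across and 3 down.
R1C1 = 16 − 7 = 9 completes the 16 down.
R1C3 = 3 − 1 = 2 completes the 3 down.
R2C2 = 11 − 8 = 3 completes the 11 across.
R1C2 = 17 − 11 = 6 completes the 17 across.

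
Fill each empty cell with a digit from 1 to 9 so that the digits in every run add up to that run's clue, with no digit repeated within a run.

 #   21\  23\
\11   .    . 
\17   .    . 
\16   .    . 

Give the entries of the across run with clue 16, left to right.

17 in 2 cells must be {8,9}; 16 in 2 cells must be {7,9}; 23 in 3 cells must be {6,8,9}.
The 16 across and the 23 down share only 9, so R3C2 = 9.
Given what's placed, R2C2 must be 8 to fit the 17 across and 23 down.
R3C1 = 16 − 9 = 7 completes the 16 across.
R1C2 = 23 − 17 = 6 completes the 23 down.
R2C1 = 17 − 8 = 9 completes the 17 across.
R1C1 = 11 − 6 = 5 completes the 11 across.

7, 9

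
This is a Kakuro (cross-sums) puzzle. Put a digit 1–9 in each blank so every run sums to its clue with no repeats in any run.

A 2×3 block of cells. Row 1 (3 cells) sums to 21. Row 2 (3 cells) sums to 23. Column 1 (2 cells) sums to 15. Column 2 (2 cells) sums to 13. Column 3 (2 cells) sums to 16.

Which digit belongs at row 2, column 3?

9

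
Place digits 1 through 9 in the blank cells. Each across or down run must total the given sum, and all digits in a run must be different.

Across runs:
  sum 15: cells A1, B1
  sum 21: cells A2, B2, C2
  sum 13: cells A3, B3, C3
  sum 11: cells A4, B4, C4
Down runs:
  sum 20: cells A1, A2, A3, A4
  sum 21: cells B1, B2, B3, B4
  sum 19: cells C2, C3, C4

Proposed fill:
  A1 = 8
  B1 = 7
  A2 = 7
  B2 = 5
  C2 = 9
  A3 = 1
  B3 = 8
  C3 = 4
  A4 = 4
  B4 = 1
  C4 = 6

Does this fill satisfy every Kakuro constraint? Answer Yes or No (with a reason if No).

Yes

Across: 8+7=15; 7+5+9=21; 1+8+4=13; 4+1+6=11. Down: 8+7+1+4=20; 7+5+8+1=21; 9+4+6=19. No digit repeats within any run.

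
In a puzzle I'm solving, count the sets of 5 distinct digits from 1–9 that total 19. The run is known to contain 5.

5 distinct digits from 1–9 sum between 15 and 35.
Keeping only sets containing 5.
Enumerating: {1,2,3,5,8}, {1,2,4,5,7}, {1,3,4,5,6}.

3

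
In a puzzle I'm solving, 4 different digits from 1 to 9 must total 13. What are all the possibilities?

{1,2,3,7}; {1,2,4,6}; {1,3,4,5}

4 distinct digits from 1–9 sum between 10 and 30.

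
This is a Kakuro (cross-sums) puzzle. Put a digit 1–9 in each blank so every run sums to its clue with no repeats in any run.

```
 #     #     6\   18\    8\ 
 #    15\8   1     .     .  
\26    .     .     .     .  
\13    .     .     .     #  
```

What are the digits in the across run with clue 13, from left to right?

6 in 3 cells must be {1,2,3}.
Nothing is forced directly, so branch on R2C2, whose candidates are 2 or 3. If R2C2 = 2: that forces R2C4 = 7, R3C2 = 3, after which R1C4 would have to be in {2,3,4,5} for the 8 across but in {1} for the 8 down — contradiction. So R2C2 = 3.
R2C4 = 6: the only remaining digit allowed by both the 26 across and the 8 down.
R3C2 = 6 − 4 = 2 completes the 6 down.
R1C4 = 8 − 6 = 2 completes the 8 down.
R1C3 = 8 − 3 = 5 completes the 8 across.
Given what's placed, R2C3 must be 9 to fit the 26 across and 18 down.
R3C3 = 18 − 14 = 4 completes the 18 down.
R2C1 = 26 − 18 = 8 completes the 26 across.
R3C1 = 13 − 6 = 7 completes the 13 across.

7 2 4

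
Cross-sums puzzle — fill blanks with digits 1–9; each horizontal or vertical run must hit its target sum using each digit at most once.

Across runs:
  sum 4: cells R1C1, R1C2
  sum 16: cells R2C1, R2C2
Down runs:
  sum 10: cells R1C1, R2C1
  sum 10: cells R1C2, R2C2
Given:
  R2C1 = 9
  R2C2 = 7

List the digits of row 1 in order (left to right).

1 3

4 in 2 cells must be {1,3}; 16 in 2 cells must be {7,9}.
R1C1 = 10 − 9 = 1 completes the 10 down.
R1C2 = 4 − 1 = 3 completes the 4 across.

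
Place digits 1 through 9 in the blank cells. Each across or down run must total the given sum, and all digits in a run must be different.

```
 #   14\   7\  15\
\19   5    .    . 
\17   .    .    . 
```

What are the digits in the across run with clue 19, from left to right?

5, 6, 8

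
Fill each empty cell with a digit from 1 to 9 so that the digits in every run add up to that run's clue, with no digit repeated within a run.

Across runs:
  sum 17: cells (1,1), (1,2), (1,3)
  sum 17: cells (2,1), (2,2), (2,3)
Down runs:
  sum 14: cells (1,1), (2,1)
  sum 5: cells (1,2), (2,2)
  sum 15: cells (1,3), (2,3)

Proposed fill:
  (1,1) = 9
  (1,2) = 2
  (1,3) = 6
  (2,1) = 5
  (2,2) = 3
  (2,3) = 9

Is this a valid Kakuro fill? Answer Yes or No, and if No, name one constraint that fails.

Across: 9+2+6=17; 5+3+9=17. Down: 9+5=14; 2+3=5; 6+9=15. No digit repeats within any run.

Yes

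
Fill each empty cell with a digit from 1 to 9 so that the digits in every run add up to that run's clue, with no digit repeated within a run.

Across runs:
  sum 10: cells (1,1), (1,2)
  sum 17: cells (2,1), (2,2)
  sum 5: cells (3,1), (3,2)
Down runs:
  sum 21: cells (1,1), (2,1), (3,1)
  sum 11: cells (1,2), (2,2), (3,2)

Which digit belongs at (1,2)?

2

17 in 2 cells must be {8,9}.
The 17 across and the 11 down share only 8, so (2,2) = 8.
The 5 across and the 21 down share only 4, so (3,1) = 4.
(3,2) = 5 − 4 = 1 completes the 5 across.
(1,2) = 11 − 9 = 2 completes the 11 down.
(2,1) = 17 − 8 = 9 completes the 17 across.
(1,1) = 10 − 2 = 8 completes the 10 across.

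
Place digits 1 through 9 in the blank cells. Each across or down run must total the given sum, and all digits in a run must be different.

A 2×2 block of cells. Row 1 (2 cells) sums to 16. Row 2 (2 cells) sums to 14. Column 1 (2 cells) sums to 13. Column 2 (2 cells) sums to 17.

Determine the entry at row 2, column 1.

6

16 in 2 cells must be {7,9}; 17 in 2 cells must be {8,9}.
The 16 across and the 17 down share only 9, so (1,2) = 9.
(2,2) = 17 − 9 = 8 completes the 17 down.
(1,1) = 16 − 9 = 7 completes the 16 across.
(2,1) = 14 − 8 = 6 completes the 14 across.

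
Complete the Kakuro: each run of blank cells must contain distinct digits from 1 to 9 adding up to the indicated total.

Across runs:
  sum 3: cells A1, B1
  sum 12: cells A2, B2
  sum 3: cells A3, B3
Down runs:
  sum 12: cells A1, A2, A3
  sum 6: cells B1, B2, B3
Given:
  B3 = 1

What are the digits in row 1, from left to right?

1 2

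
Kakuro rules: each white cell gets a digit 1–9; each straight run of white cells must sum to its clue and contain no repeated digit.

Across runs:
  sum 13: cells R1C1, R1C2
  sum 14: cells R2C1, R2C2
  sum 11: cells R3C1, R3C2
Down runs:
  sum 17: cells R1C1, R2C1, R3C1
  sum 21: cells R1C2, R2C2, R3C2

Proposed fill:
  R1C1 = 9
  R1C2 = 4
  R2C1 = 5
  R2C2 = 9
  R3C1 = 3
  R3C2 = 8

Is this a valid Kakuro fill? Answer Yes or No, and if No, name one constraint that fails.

Yes

Across: 9+4=13; 5+9=14; 3+8=11. Down: 9+5+3=17; 4+9+8=21. No digit repeats within any run.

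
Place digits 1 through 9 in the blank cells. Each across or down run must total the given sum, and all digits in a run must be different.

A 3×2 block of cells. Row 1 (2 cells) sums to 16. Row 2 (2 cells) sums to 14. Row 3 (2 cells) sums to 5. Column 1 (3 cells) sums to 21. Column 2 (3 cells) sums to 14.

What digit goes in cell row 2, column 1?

8

16 in 2 cells must be {7,9}.
The 5 across and the 21 down share only 4, so (3,1) = 4.
(3,2) = 5 − 4 = 1 completes the 5 across.
Given what's placed, (1,1) must be 9 to fit the 16 across and 21 down.
(1,2) = 16 − 9 = 7 completes the 16 across.
(2,1) = 21 − 13 = 8 completes the 21 down.
(2,2) = 14 − 8 = 6 completes the 14 across.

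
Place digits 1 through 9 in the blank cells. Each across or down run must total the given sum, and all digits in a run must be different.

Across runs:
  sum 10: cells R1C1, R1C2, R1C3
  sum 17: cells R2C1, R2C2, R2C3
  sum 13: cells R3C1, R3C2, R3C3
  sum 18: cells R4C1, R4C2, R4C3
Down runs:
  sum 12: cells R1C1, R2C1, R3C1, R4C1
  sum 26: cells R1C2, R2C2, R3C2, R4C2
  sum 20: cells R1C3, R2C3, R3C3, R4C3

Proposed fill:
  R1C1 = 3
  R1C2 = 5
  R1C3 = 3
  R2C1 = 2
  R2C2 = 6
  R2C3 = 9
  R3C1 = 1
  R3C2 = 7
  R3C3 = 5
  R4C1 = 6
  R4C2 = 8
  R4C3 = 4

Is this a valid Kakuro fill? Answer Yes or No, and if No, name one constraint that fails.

No — the across run R1C1–R1C3 sums to 11, not 10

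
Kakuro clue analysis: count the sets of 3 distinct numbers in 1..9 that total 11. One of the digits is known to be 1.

3

3 distinct digits from 1–9 sum between 6 and 24.
Keeping only sets containing 1.
Enumerating: {1,2,8}, {1,3,7}, {1,4,6}.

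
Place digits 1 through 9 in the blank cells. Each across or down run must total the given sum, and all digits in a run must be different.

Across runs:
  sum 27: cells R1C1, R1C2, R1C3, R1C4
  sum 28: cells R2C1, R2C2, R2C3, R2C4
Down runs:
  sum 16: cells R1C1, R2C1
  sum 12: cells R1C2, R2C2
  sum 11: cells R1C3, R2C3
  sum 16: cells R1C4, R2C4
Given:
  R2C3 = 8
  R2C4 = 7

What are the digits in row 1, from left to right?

7, 8, 3, 9

16 in 2 cells must be {7,9}.
R1C3 = 11 − 8 = 3 completes the 11 down.
R1C4 = 16 − 7 = 9 completes the 16 down.
Given what's placed, R2C1 must be 9 to fit the 28 across and 16 down.
R2C2 = 28 − 24 = 4 completes the 28 across.
R1C1 = 16 − 9 = 7 completes the 16 down.
R1C2 = 27 − 19 = 8 completes the 27 across.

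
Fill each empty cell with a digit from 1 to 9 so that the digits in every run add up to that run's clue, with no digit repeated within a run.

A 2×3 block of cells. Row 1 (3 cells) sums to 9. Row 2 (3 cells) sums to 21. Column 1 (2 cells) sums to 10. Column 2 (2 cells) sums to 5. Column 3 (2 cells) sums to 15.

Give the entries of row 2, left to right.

8 4 9

The 9 across and the 15 down share only 6, so (1,3) = 6.
The 21 across and the 5 down share only 4, so (2,2) = 4.
(2,3) = 15 − 6 = 9 completes the 15 down.
(1,2) = 5 − 4 = 1 completes the 5 down.
(2,1) = 21 − 13 = 8 completes the 21 across.
(1,1) = 9 − 7 = 2 completes the 9 across.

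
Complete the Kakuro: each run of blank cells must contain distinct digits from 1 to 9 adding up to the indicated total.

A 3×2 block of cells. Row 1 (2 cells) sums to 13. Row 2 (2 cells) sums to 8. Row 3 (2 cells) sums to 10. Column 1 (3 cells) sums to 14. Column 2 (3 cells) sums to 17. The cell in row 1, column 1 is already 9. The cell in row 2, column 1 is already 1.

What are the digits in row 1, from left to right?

9 4

(1,2) = 13 − 9 = 4 completes the 13 across.
(2,2) = 8 − 1 = 7 completes the 8 across.
(3,1) = 14 − 10 = 4 completes the 14 down.
(3,2) = 10 − 4 = 6 completes the 10 across.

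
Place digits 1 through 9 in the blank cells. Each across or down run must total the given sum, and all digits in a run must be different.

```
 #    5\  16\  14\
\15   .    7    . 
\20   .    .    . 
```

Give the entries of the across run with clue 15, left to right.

2 7 6

16 in 2 cells must be {7,9}.
R2C2 = 16 − 7 = 9 completes the 16 down.
Nothing is forced directly, so branch on R2C1, whose candidates are 3 or 4. If R2C1 = 4: then R1C1 would have to be in {2,3,5,6} for the 15 across but in {1} for the 5 down — contradiction. So R2C1 = 3.
R1C1 = 5 − 3 = 2 completes the 5 down.
R1C3 = 15 − 9 = 6 completes the 15 across.
R2C3 = 20 − 12 = 8 completes the 20 across.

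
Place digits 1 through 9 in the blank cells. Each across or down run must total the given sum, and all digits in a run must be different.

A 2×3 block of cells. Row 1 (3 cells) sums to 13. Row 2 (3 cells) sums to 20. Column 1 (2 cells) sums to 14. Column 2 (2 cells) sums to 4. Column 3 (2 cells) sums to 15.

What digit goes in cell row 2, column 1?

4 in 2 cells must be {1,3}.
The 20 across and the 4 down share only 3, so (2,2) = 3.
(1,2) = 4 − 3 = 1 completes the 4 down.
Nothing is forced directly, so branch on (2,1), whose candidates are 8 or 9. If (2,1) = 8: then (1,1) would have to be in {3,4,5,7,8,9} for the 13 across but in {6} for the 14 down — contradiction. So (2,1) = 9.
(1,1) = 14 − 9 = 5 completes the 14 down.
(1,3) = 13 − 6 = 7 completes the 13 across.
(2,3) = 20 − 12 = 8 completes the 20 across.

9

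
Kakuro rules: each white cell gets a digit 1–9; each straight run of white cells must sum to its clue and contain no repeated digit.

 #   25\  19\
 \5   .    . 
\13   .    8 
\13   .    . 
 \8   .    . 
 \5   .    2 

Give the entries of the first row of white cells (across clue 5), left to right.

R2C1 = 13 − 8 = 5 completes the 13 across.
Given what's placed, R3C2 must be 5 to fit the 13 across and 19 down.
R5C1 = 5 − 2 = 3 completes the 5 across.
R3C1 = 13 − 5 = 8 completes the 13 across.
R1C1 = 2: the only remaining digit allowed by both the 5 across and the 25 down.
R1C2 = 5 − 2 = 3 completes the 5 across.
R4C1 = 25 − 18 = 7 completes the 25 down.
R4C2 = 8 − 7 = 1 completes the 8 across.

2 3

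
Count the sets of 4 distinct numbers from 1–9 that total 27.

3

4 distinct digits from 1–9 sum between 10 and 30.
Enumerating: {3,7,8,9}, {4,6,8,9}, {5,6,7,9}.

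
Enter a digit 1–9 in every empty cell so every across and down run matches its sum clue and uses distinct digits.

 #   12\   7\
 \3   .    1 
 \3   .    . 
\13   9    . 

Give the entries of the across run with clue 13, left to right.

9, 4

3 in 2 cells must be {1,2}; 7 in 3 cells must be {1,2,4}.
R1C1 = 3 − 1 = 2 completes the 3 across.
R2C1 = 12 − 11 = 1 completes the 12 down.
R2C2 = 3 − 1 = 2 completes the 3 across.
R3C2 = 13 − 9 = 4 completes the 13 across.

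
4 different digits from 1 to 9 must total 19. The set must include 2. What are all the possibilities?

4 distinct digits from 1–9 sum between 10 and 30.
Keeping only sets containing 2.

{1,2,7,9}; {2,3,5,9}; {2,3,6,8}; {2,4,5,8}; {2,4,6,7}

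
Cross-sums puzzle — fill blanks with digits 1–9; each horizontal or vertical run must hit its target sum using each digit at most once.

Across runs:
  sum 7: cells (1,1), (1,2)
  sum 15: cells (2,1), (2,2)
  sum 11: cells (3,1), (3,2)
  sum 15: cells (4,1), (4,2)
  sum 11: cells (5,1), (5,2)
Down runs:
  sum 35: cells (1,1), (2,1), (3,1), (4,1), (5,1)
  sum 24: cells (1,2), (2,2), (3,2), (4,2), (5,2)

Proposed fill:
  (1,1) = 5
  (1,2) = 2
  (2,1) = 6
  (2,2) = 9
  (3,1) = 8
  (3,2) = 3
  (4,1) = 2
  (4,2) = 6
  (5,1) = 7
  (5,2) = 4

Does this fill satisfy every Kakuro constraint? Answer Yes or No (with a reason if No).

No — the across run (4,1)–(4,2) sums to 8, not 15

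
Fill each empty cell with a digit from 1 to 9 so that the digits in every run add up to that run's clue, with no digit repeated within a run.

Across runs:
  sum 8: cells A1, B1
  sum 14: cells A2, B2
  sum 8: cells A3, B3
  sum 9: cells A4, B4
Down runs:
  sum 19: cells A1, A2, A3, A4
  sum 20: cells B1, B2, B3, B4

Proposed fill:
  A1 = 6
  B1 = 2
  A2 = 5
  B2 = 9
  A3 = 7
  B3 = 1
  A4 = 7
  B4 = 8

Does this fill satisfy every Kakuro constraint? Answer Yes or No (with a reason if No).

No — the across run A4–B4 sums to 15, not 9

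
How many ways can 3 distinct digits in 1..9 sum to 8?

2

3 distinct digits from 1–9 sum between 6 and 24.
Enumerating: {1,2,5}, {1,3,4}.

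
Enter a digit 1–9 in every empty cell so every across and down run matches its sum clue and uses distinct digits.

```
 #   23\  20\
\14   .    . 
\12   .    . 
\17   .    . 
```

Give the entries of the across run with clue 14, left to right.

6 8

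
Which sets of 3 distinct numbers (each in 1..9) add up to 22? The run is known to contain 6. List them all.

3 distinct digits from 1–9 sum between 6 and 24.
Keeping only sets containing 6.
Only one set works: {6,7,9}.

{6,7,9}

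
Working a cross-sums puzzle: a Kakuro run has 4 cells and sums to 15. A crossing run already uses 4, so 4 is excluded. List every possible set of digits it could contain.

{1,2,3,9}; {1,2,5,7}; {1,3,5,6}

4 distinct digits from 1–9 sum between 10 and 30.
Dropping sets that contain 4.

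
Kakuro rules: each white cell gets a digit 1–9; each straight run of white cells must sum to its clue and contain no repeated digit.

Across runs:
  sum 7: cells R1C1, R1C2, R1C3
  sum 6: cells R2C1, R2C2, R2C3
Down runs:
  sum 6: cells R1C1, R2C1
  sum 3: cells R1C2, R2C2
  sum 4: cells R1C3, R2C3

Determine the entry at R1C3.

1

7 in 3 cells must be {1,2,4}; 6 in 3 cells must be {1,2,3}; 3 in 2 cells must be {1,2}.
The 7 across and the 4 down share only 1, so R1C3 = 1.
R2C3 = 4 − 1 = 3 completes the 4 down.
Given what's placed, R1C2 must be 2 to fit the 7 across and 3 down.
R2C2 = 3 − 2 = 1 completes the 3 down.
R1C1 = 7 − 3 = 4 completes the 7 across.
R2C1 = 6 − 4 = 2 completes the 6 across.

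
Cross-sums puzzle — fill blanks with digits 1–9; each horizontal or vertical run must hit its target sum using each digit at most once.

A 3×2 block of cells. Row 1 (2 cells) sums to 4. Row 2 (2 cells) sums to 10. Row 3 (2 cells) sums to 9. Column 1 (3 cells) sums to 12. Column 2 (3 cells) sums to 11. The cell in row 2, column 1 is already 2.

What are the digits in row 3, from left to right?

7 2

4 in 2 cells must be {1,3}.
(2,2) = 10 − 2 = 8 completes the 10 across.
(1,2) = 1: the only remaining digit allowed by both the 4 across and the 11 down.
(3,2) = 11 − 9 = 2 completes the 11 down.
(1,1) = 4 − 1 = 3 completes the 4 across.
(3,1) = 9 − 2 = 7 completes the 9 across.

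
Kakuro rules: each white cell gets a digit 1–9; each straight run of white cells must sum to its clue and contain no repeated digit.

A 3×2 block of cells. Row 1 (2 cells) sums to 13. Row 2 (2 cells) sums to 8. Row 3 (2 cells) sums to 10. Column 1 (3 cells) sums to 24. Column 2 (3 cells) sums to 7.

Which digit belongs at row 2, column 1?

24 in 3 cells must be {7,8,9}; 7 in 3 cells must be {1,2,4}.
The 13 across and the 7 down share only 4, so (1,2) = 4.
The 8 across and the 24 down share only 7, so (2,1) = 7.
(2,2) = 8 − 7 = 1 completes the 8 across.
(3,2) = 7 − 5 = 2 completes the 7 down.
(1,1) = 13 − 4 = 9 completes the 13 across.
(3,1) = 10 − 2 = 8 completes the 10 across.

7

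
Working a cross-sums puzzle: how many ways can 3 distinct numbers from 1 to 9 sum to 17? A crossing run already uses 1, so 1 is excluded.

6

3 distinct digits from 1–9 sum between 6 and 24.
Dropping sets that contain 1.
Enumerating: {2,6,9}, {2,7,8}, {3,5,9}, {3,6,8}, {4,5,8}, {4,6,7}.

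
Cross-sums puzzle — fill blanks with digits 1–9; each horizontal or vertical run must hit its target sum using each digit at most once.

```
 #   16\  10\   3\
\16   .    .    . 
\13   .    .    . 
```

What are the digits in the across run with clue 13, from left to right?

16 in 2 cells must be {7,9}; 3 in 2 cells must be {1,2}.
Nothing is forced directly, so branch on R1C3, whose candidates are 1 or 2. If R1C3 = 2: that forces R1C1 = 9, after which R1C2 would have to be in {5} for the 16 across but in {1,2,3,4,6,7,8,9} for the 10 down — contradiction. So R1C3 = 1.
R2C3 = 3 − 1 = 2 completes the 3 down.
Given what's placed, R2C1 must be 7 to fit the 13 across and 16 down.
R2C2 = 13 − 9 = 4 completes the 13 across.
R1C1 = 16 − 7 = 9 completes the 16 down.
R1C2 = 16 − 10 = 6 completes the 16 across.

7, 4, 2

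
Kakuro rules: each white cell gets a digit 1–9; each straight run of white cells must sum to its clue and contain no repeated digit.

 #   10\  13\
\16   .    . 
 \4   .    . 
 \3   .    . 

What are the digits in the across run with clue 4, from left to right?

16 in 2 cells must be {7,9}; 4 in 2 cells must be {1,3}; 3 in 2 cells must be {1,2}.
The 16 across and the 10 down share only 7, so R1C1 = 7.
R1C2 = 16 − 7 = 9 completes the 16 across.
Given what's placed, R2C1 must be 1 to fit the 4 across and 10 down.
R2C2 = 4 − 1 = 3 completes the 4 across.
R3C1 = 10 − 8 = 2 completes the 10 down.
R3C2 = 3 − 2 = 1 completes the 3 across.

1 3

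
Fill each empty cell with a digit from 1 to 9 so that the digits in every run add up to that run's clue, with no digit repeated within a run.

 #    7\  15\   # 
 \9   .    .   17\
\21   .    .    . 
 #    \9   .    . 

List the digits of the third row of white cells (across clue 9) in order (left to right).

1 8

17 in 2 cells must be {8,9}.
The 9 across and the 17 down share only 8, so R3C3 = 8.
R2C3 = 17 − 8 = 9 completes the 17 down.
R3C2 = 9 − 8 = 1 completes the 9 across.
No cell is forced outright now. R2C2 can only be 5 or 8 (the digits allowed by both its 21 across and its 15 down). If R2C2 = 5: then R1C2 would have to be in {1,2,3,4,5,6,7,8} for the 9 across but in {9} for the 15 down — contradiction. So R2C2 = 8.
R1C2 = 15 − 9 = 6 completes the 15 down.
R2C1 = 21 − 17 = 4 completes the 21 across.
R1C1 = 9 − 6 = 3 completes the 9 across.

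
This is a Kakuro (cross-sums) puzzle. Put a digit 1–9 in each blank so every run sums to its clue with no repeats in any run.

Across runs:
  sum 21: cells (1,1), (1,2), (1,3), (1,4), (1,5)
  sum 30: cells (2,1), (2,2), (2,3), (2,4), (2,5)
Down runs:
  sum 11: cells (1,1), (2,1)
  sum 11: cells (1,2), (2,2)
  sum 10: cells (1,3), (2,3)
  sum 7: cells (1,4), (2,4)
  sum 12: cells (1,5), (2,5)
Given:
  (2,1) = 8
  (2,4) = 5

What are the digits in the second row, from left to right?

(1,1) = 11 − 8 = 3 completes the 11 down.
(1,4) = 7 − 5 = 2 completes the 7 down.
No cell is forced outright now. (2,5) can only be 4 or 7 or 9 (the digits allowed by both its 30 across and its 12 down). If (2,5) = 4: that forces (1,5) = 8, (1,2) = 7, (1,3) = 1, after which (2,2) would have to be in {6,7} for the 30 across but in {4} for the 11 down — contradiction. If (2,5) = 9: then (1,5) would have to be in {1,4,5,6,7,8,9} for the 21 across but in {3} for the 12 down — contradiction. So (2,5) = 7.
(1,5) = 12 − 7 = 5 completes the 12 down.
No cell is forced outright now. (1,2) can only be 4 or 7 (the digits allowed by both its 21 across and its 11 down). If (1,2) = 4: that forces (1,3) = 7, after which (2,2) would have to be in {1,4,6,9} for the 30 across but in {7} for the 11 down — contradiction. So (1,2) = 7.
(1,3) = 21 − 17 = 4 completes the 21 across.
(2,2) = 11 − 7 = 4 completes the 11 down.
(2,3) = 30 − 24 = 6 completes the 30 across.

8 4 6 5 7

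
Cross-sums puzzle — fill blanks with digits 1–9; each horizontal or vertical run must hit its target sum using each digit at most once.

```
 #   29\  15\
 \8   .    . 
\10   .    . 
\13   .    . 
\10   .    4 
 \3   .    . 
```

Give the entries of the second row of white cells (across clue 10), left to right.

3 in 2 cells must be {1,2}; 15 in 5 cells must be {1,2,3,4,5}.
R3C2 = 5: the only remaining digit allowed by both the 13 across and the 15 down.
R4C1 = 10 − 4 = 6 completes the 10 across.
R3C1 = 13 − 5 = 8 completes the 13 across.
Nothing is forced directly, so branch on R5C1, whose candidates are 1 or 2. If R5C1 = 2: then R1C1 would have to be in {1,2,3,5,6,7} for the 8 across but in {4,9} for the 29 down — contradiction. So R5C1 = 1.
R1C1 = 5: the only remaining digit allowed by both the 8 across and the 29 down.
R1C2 = 8 − 5 = 3 completes the 8 across.
R2C1 = 29 − 20 = 9 completes the 29 down.
R2C2 = 10 − 9 = 1 completes the 10 across.

9, 1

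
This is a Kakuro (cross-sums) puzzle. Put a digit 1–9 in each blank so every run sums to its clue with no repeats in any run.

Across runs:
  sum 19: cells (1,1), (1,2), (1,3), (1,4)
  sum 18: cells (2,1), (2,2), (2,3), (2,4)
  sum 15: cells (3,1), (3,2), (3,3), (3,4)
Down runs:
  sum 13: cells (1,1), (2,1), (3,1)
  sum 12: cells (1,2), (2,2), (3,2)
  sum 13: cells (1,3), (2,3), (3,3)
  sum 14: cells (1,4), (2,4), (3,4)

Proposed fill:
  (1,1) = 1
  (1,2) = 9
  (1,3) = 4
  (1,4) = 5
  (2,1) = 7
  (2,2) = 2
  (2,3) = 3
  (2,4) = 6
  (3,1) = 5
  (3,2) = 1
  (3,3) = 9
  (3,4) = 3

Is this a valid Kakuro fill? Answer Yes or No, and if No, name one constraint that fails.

No — the down run (1,3)–(3,3) sums to 16, not 13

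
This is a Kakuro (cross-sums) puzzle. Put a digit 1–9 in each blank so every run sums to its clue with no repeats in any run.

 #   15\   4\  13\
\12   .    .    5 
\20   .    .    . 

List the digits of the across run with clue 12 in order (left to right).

6 1 5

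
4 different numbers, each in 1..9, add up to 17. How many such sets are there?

4 distinct digits from 1–9 sum between 10 and 30.

9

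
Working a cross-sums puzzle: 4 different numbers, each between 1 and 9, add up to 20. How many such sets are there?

12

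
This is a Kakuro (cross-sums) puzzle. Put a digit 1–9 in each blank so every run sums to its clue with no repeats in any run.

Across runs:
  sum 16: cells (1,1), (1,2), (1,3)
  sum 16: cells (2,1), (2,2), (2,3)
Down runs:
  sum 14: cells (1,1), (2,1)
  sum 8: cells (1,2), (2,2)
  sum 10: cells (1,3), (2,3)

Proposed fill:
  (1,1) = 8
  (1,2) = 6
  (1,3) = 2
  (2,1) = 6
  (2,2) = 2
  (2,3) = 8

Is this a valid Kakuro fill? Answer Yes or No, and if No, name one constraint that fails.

Across: 8+6+2=16; 6+2+8=16. Down: 8+6=14; 6+2=8; 2+8=10. No digit repeats within any run.

Yes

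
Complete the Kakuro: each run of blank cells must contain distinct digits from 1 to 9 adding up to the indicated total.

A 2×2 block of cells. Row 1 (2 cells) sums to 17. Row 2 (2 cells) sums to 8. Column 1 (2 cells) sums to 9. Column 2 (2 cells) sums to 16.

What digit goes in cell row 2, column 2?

7

17 in 2 cells must be {8,9}; 16 in 2 cells must be {7,9}.
The 17 across and the 9 down share only 8, so (1,1) = 8.
(1,2) = 17 − 8 = 9 completes the 17 across.
(2,1) = 9 − 8 = 1 completes the 9 down.
(2,2) = 8 − 1 = 7 completes the 8 across.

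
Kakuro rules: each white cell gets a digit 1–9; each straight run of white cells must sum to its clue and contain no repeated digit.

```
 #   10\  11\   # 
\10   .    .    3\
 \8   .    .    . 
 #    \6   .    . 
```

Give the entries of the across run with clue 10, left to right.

3 in 2 cells must be {1,2}.
Nothing is forced directly, so branch on R3C3, whose candidates are 1 or 2. If R3C3 = 1: that forces R2C3 = 2, R3C2 = 5, R2C1 = 1, after which R2C2 would have to be in {5} for the 8 across but in {2,4} for the 11 down — contradiction. So R3C3 = 2.
R2C3 = 3 − 2 = 1 completes the 3 down.
R3C2 = 6 − 2 = 4 completes the 6 across.
No cell is forced outright now. R2C2 can only be 2 or 5 (the digits allowed by both its 8 across and its 11 down). If R2C2 = 2: then R1C2 would have to be in {1,2,3,4,6,7,8,9} for the 10 across but in {5} for the 11 down — contradiction. So R2C2 = 5.
R1C2 = 11 − 9 = 2 completes the 11 down.
R2C1 = 8 − 6 = 2 completes the 8 across.
R1C1 = 10 − 2 = 8 completes the 10 across.

8, 2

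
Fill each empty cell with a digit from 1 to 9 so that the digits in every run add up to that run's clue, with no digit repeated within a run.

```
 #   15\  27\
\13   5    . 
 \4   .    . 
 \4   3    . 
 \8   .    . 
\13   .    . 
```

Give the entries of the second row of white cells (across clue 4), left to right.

4 in 2 cells must be {1,3}; 15 in 5 cells must be {1,2,3,4,5}.
R1C2 = 13 − 5 = 8 completes the 13 across.
R2C1 = 1: the only remaining digit allowed by both the 4 across and the 15 down.
R2C2 = 4 − 1 = 3 completes the 4 across.

1 3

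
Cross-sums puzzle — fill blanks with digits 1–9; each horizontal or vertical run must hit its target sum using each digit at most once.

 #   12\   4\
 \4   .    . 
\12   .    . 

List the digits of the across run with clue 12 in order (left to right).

4 in 2 cells must be {1,3}.
The 4 across and the 12 down share only 3, so R1C1 = 3.
R1C2 = 4 − 3 = 1 completes the 4 across.
R2C1 = 12 − 3 = 9 completes the 12 down.
R2C2 = 12 − 9 = 3 completes the 12 across.

9 3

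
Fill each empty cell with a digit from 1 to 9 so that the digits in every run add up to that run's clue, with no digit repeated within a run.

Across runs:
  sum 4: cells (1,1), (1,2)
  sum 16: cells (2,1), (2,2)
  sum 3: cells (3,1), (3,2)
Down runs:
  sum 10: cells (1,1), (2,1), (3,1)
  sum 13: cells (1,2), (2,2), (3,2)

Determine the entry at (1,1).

4 in 2 cells must be {1,3}; 16 in 2 cells must be {7,9}; 3 in 2 cells must be {1,2}.
The 16 across and the 10 down share only 7, so (2,1) = 7.
(2,2) = 16 − 7 = 9 completes the 16 across.
Given what's placed, (3,2) must be 1 to fit the 3 across and 13 down.
(1,1) = 1: the only remaining digit allowed by both the 4 across and the 10 down.
(1,2) = 4 − 1 = 3 completes the 4 across.
(3,1) = 3 − 1 = 2 completes the 3 across.

1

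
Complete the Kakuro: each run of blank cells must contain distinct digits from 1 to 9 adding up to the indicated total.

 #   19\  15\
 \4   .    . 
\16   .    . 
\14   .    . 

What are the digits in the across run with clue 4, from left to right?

4 in 2 cells must be {1,3}; 16 in 2 cells must be {7,9}.
The 4 across and the 19 down share only 3, so R1C1 = 3.
R1C2 = 4 − 3 = 1 completes the 4 across.
Given what's placed, R2C2 must be 9 to fit the 16 across and 15 down.
R3C1 = 9: the only remaining digit allowed by both the 14 across and the 19 down.
R3C2 = 14 − 9 = 5 completes the 14 across.
R2C1 = 16 − 9 = 7 completes the 16 across.

3 1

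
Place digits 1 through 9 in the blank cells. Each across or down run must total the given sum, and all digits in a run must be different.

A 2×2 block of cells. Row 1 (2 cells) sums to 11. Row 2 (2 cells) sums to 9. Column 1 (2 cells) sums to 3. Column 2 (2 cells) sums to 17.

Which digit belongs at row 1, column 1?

2

3 in 2 cells must be {1,2}; 17 in 2 cells must be {8,9}.
The 11 across and the 3 down share only 2, so (1,1) = 2.
(1,2) = 11 − 2 = 9 completes the 11 across.
(2,1) = 3 − 2 = 1 completes the 3 down.
(2,2) = 9 − 1 = 8 completes the 9 across.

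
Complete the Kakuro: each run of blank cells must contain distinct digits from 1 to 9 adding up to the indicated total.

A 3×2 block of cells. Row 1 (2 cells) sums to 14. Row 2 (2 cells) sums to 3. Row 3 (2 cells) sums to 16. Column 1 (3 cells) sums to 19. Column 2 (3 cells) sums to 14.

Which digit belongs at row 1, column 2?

3 in 2 cells must be {1,2}; 16 in 2 cells must be {7,9}.
The 3 across and the 19 down share only 2, so (2,1) = 2.
(2,2) = 3 − 2 = 1 completes the 3 across.
Given what's placed, (3,1) must be 9 to fit the 16 across and 19 down.
(3,2) = 16 − 9 = 7 completes the 16 across.
(1,1) = 19 − 11 = 8 completes the 19 down.
(1,2) = 14 − 8 = 6 completes the 14 across.

6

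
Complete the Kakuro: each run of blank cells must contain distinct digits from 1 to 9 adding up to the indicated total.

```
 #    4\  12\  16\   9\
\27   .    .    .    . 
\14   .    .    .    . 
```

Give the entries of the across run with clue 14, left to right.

1 4 7 2

4 in 2 cells must be {1,3}; 16 in 2 cells must be {7,9}.
Only 3 fits R1C1 under both its across sum 27 and down sum 4.
R2C1 = 4 − 3 = 1 completes the 4 down.
Given what's placed, R2C3 must be 7 to fit the 14 across and 16 down.
R1C3 = 16 − 7 = 9 completes the 16 down.
R2C2 = 4: the only remaining digit allowed by both the 14 across and the 12 down.
R2C4 = 14 − 12 = 2 completes the 14 across.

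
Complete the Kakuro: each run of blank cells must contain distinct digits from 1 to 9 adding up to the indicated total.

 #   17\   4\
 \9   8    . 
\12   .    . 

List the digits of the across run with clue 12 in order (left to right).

9 3

17 in 2 cells must be {8,9}; 4 in 2 cells must be {1,3}.
R1C2 = 9 − 8 = 1 completes the 9 across.
R2C1 = 17 − 8 = 9 completes the 17 down.
R2C2 = 12 − 9 = 3 completes the 12 across.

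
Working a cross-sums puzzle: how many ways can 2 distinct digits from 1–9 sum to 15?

2

2 distinct digits from 1–9 sum between 3 and 17.
Enumerating: {6,9}, {7,8}.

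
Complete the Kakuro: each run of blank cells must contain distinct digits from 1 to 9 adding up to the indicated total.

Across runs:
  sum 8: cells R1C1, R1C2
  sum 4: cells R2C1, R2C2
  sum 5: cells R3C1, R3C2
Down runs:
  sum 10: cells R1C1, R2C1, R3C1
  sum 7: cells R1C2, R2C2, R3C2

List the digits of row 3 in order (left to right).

1 4

4 in 2 cells must be {1,3}; 7 in 3 cells must be {1,2,4}.
The 4 across and the 7 down share only 1, so R2C2 = 1.
Given what's placed, R1C2 must be 2 to fit the 8 across and 7 down.
R2C1 = 4 − 1 = 3 completes the 4 across.
R3C2 = 7 − 3 = 4 completes the 7 down.
R1C1 = 8 − 2 = 6 completes the 8 across.
R3C1 = 5 − 4 = 1 completes the 5 across.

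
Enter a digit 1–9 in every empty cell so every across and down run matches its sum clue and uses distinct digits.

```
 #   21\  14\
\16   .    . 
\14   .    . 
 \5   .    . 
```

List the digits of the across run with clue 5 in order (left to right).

16 in 2 cells must be {7,9}.
The 5 across and the 21 down share only 4, so R3C1 = 4.
R3C2 = 5 − 4 = 1 completes the 5 across.
Given what's placed, R1C1 must be 9 to fit the 16 across and 21 down.
R1C2 = 16 − 9 = 7 completes the 16 across.
R2C1 = 21 − 13 = 8 completes the 21 down.
R2C2 = 14 − 8 = 6 completes the 14 across.

4 1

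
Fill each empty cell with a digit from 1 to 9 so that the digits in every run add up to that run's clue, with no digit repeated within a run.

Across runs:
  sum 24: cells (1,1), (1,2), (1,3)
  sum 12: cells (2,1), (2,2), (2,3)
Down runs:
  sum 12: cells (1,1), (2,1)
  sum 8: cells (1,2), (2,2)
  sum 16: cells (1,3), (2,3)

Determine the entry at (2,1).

4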